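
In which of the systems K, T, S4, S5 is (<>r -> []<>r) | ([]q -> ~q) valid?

S5

S4-tableau for the negation ~((<>r -> []<>r) | ([]q -> ~q)):
1. ~((<>r -> []<>r) | ([]q -> ~q)), 0
2. ~(<>r -> []<>r), 0
3. ~([]q -> ~q), 0
4. <>r, 0
5. ~[]<>r, 0
6. []q, 0
7. q, 0
8. r, 1
9. q, 1
10. ~<>r, 2
11. q, 2
12. ~r, 2
Accessibility: 0R0, 0R1, 0R2, 1R1, 2R2
Complete open branch: countermodel on an S4-frame, so not valid in S4, nor in K, T (the same frame is also a K-frame and a T-frame).
S5-tableau for the negation ~((<>r -> []<>r) | ([]q -> ~q)):
1. ~((<>r -> []<>r) | ([]q -> ~q)), 0
2. ~(<>r -> []<>r), 0
3. ~([]q -> ~q), 0
4. <>r, 0
5. ~[]<>r, 0
6. []q, 0
7. q, 0
8. r, 1
9. q, 1
10. ~<>r, 2
11. q, 2
12. ~r, 0
13. ~r, 1
Accessibility: 0R0, 0R1, 0R2, 1R0, 1R1, 1R2, 2R0, 2R1, 2R2
Branch closes: r and ~r both at 1.
Every branch closes (one shown): valid in S5.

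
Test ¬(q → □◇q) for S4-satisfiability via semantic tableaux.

1. ¬(q → □◇q), w0
2. q, w0   [¬→-rule on 1]
3. ¬□◇q, w0   [¬→-rule on 1]
4. ¬◇q, w1   [¬□-rule on 3: fresh world w1, w0Rw1]
5. ¬q, w1   [¬◇-rule on 4 via w1Rw1]
Accessibility: w0Rw0, w0Rw1, w1Rw1

Yes, satisfiable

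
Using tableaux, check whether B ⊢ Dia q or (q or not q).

Tableau for the negation not (Dia q or (q or not q)):
1. not (Dia q or (q or not q)), u
2. not Dia q, u
3. not (q or not q), u
4. not q, u
5. q, u
Accessibility: uRu
Branch closes: q and not q both at u.
Every branch of the negation's tableau closes; the branch above is one of them.

Yes, valid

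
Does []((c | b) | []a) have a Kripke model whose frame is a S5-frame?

1. []((c | b) | []a), 0
2. (c | b) | []a, 0
3. []a, 0
4. a, 0
Accessibility: 0R0

Satisfiable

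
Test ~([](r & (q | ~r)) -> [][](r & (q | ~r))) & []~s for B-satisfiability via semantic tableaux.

Satisfiable

1. ~([](r & (q | ~r)) -> [][](r & (q | ~r))) & []~s, u
2. ~([](r & (q | ~r)) -> [][](r & (q | ~r))), u   [&-rule on 1]
3. []~s, u   [&-rule on 1]
4. [](r & (q | ~r)), u   [~->-rule on 2]
5. ~[][](r & (q | ~r)), u   [~->-rule on 2]
6. ~s, u   [[]-rule on 3 via uRu]
7. r & (q | ~r), u   [[]-rule on 4 via uRu]
8. r, u   [&-rule on 7]
9. q | ~r, u   [&-rule on 7]
10. q, u   [|-rule on 9 (branches; this branch)]
11. ~[](r & (q | ~r)), v   [~[]-rule on 5: fresh world v, uRv]
12. ~s, v   [[]-rule on 3 via uRv]
13. r & (q | ~r), v   [[]-rule on 4 via uRv]
14. r, v   [&-rule on 13]
15. q | ~r, v   [&-rule on 13]
16. q, v   [|-rule on 15 (branches; this branch)]
17. ~(r & (q | ~r)), w   [~[]-rule on 11: fresh world w, vRw]
18. ~(q | ~r), w   [~&-rule on 17 (branches; this branch)]
19. ~q, w   [~|-rule on 18]
20. r, w   [~|-rule on 18]
Accessibility: uRu, uRv, vRu, vRv, vRw, wRv, wRw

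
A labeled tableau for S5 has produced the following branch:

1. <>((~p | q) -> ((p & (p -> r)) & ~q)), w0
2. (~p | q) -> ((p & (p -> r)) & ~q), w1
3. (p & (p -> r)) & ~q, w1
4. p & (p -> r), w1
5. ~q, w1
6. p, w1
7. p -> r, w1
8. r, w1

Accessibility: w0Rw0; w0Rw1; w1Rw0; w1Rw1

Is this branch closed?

Not closed

No world carries both an atom and its negation.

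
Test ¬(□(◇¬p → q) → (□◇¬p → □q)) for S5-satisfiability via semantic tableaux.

Unsatisfiable

1. ¬(□(◇¬p → q) → (□◇¬p → □q)), 0
2. □(◇¬p → q), 0   [¬→-rule on 1]
3. ¬(□◇¬p → □q), 0   [¬→-rule on 1]
4. □◇¬p, 0   [¬→-rule on 3]
5. ¬□q, 0   [¬→-rule on 3]
6. ◇¬p → q, 0   [□-rule on 2 via 0R0]
7. ◇¬p, 0   [□-rule on 4 via 0R0]
8. q, 0   [→-rule on 6 (branches; this branch)]
9. ¬q, 1   [¬□-rule on 5: fresh world 1, 0R1]
10. ◇¬p → q, 1   [□-rule on 2 via 0R1]
11. ◇¬p, 1   [□-rule on 4 via 0R1]
12. ¬◇¬p, 1   [→-rule on 10 (branches; this branch)]
13. p, 0   [¬◇-rule on 12 via 1R0]
14. p, 1   [¬◇-rule on 12 via 1R1]
15. ¬p, 2   [◇-rule on 7: fresh world 2, 0R2]
16. ◇¬p → q, 2   [□-rule on 2 via 0R2]
17. ◇¬p, 2   [□-rule on 4 via 0R2]
18. p, 2   [¬◇-rule on 12 via 1R2]
Accessibility: 0R0, 0R1, 0R2, 1R0, 1R1, 1R2, 2R0, 2R1, 2R2
Branch closes: p and ¬p both at 2.
(One branch shown.) All branches close.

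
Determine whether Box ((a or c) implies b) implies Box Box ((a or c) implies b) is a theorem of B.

Not valid

Tableau for the negation not (Box ((a or c) implies b) implies Box Box ((a or c) implies b)):
1. not (Box ((a or c) implies b) implies Box Box ((a or c) implies b)), w0
2. Box ((a or c) implies b), w0   [neg-implies-rule on 1]
3. not Box Box ((a or c) implies b), w0   [neg-implies-rule on 1]
4. (a or c) implies b, w0   [Box-rule on 2 via w0Rw0]
5. b, w0   [implies-rule on 4 (branches; this branch)]
6. not Box ((a or c) implies b), w1   [neg-Box-rule on 3: fresh world w1, w0Rw1]
7. (a or c) implies b, w1   [Box-rule on 2 via w0Rw1]
8. b, w1   [implies-rule on 7 (branches; this branch)]
9. not ((a or c) implies b), w2   [neg-Box-rule on 6: fresh world w2, w1Rw2]
10. a or c, w2   [neg-implies-rule on 9]
11. not b, w2   [neg-implies-rule on 9]
12. c, w2   [or-rule on 10 (branches; this branch)]
Accessibility: w0Rw0, w0Rw1, w1Rw0, w1Rw1, w1Rw2, w2Rw1, w2Rw2
The negation has an open branch (countermodel exists).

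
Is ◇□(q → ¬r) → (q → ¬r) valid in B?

Tableau for the negation ¬(◇□(q → ¬r) → (q → ¬r)):
1. ¬(◇□(q → ¬r) → (q → ¬r)), u
2. ◇□(q → ¬r), u   [¬→-rule on 1]
3. ¬(q → ¬r), u   [¬→-rule on 1]
4. q, u   [¬→-rule on 3]
5. r, u   [¬→-rule on 3]
6. □(q → ¬r), v   [◇-rule on 2: fresh world v, uRv]
7. q → ¬r, u   [□-rule on 6 via vRu]
8. q → ¬r, v   [□-rule on 6 via vRv]
9. ¬r, u   [→-rule on 7 (branches; this branch)]
Accessibility: uRu, uRv, vRu, vRv
Branch closes: r and ¬r both at u.
Every branch of the negation's tableau closes; the branch above is one of them.

Valid in B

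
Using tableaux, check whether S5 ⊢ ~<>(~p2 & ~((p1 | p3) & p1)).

Tableau for the negation <>(~p2 & ~((p1 | p3) & p1)):
1. <>(~p2 & ~((p1 | p3) & p1)), u
2. ~p2 & ~((p1 | p3) & p1), v   [<>-rule on 1: fresh world v, uRv]
3. ~p2, v   [&-rule on 2]
4. ~((p1 | p3) & p1), v   [&-rule on 2]
5. ~p1, v   [~&-rule on 4 (branches; this branch)]
Accessibility: uRu, uRv, vRu, vRv
The negation has an open branch (countermodel exists).

Not valid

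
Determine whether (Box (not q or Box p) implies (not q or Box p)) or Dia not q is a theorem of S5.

Tableau for the negation not ((Box (not q or Box p) implies (not q or Box p)) or Dia not q):
1. not ((Box (not q or Box p) implies (not q or Box p)) or Dia not q), u
2. not (Box (not q or Box p) implies (not q or Box p)), u
3. not Dia not q, u
4. Box (not q or Box p), u
5. not (not q or Box p), u
6. q, u
7. not Box p, u
8. not q or Box p, u
9. Box p, u
10. p, u
11. not p, v
12. q, v
13. not q or Box p, v
14. p, v
Accessibility: uRu, uRv, vRu, vRv
Branch closes: p and not p both at v.
All branches of the negation close; one closing branch shown above.

Valid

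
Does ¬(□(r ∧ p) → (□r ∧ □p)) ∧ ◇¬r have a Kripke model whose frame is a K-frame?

1. ¬(□(r ∧ p) → (□r ∧ □p)) ∧ ◇¬r, u
2. ¬(□(r ∧ p) → (□r ∧ □p)), u
3. ◇¬r, u
4. □(r ∧ p), u
5. ¬(□r ∧ □p), u
6. ¬□p, u
7. ¬r, v
8. r ∧ p, v
9. r, v
10. p, v
Accessibility: uRv
Branch closes: r and ¬r both at v.
(One branch shown.) All branches close.

No, unsatisfiable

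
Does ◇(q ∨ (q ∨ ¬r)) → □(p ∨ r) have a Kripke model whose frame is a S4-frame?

Satisfiable (open branch found)

1. ◇(q ∨ (q ∨ ¬r)) → □(p ∨ r), w0
2. □(p ∨ r), w0   [→-rule on 1 (branches; this branch)]
3. p ∨ r, w0   [□-rule on 2 via w0Rw0]
4. r, w0   [∨-rule on 3 (branches; this branch)]
Accessibility: w0Rw0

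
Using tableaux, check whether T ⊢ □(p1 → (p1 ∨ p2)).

Yes, valid

Tableau for the negation ¬□(p1 → (p1 ∨ p2)):
1. ¬□(p1 → (p1 ∨ p2)), 0
2. ¬(p1 → (p1 ∨ p2)), 1
3. p1, 1
4. ¬(p1 ∨ p2), 1
5. ¬p1, 1
6. ¬p2, 1
Accessibility: 0R0, 0R1, 1R1
Branch closes: p1 and ¬p1 both at 1.
Every branch of the negation's tableau closes; the branch above is one of them.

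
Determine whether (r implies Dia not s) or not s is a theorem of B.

Tableau for the negation not ((r implies Dia not s) or not s):
1. not ((r implies Dia not s) or not s), u
2. not (r implies Dia not s), u   [neg-or-rule on 1]
3. s, u   [neg-or-rule on 1]
4. r, u   [neg-implies-rule on 2]
5. not Dia not s, u   [neg-implies-rule on 2]
Accessibility: uRu
The negation has an open branch (countermodel exists).

Invalid (countermodel exists)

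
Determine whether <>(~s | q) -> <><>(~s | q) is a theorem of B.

Valid in B

Tableau for the negation ~(<>(~s | q) -> <><>(~s | q)):
1. ~(<>(~s | q) -> <><>(~s | q)), u
2. <>(~s | q), u
3. ~<><>(~s | q), u
4. ~<>(~s | q), u
5. ~(~s | q), u
6. s, u
7. ~q, u
8. ~s | q, v
9. ~<>(~s | q), v
10. ~(~s | q), v
11. s, v
12. ~q, v
13. q, v
Accessibility: uRu, uRv, vRu, vRv
Branch closes: q and ~q both at v.
Every branch of the negation's tableau closes; the branch above is one of them.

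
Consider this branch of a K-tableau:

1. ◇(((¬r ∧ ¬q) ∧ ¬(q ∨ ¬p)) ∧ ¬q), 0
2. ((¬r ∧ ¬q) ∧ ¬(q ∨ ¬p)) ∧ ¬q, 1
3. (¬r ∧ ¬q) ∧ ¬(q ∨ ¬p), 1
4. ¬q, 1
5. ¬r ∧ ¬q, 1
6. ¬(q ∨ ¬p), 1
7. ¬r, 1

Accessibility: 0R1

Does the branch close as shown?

There is no literal clash: for every atom and world, at most one sign appears.

Not closed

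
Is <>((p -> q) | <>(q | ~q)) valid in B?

Tableau for the negation ~<>((p -> q) | <>(q | ~q)):
1. ~<>((p -> q) | <>(q | ~q)), w0
2. ~((p -> q) | <>(q | ~q)), w0
3. ~(p -> q), w0
4. ~<>(q | ~q), w0
5. p, w0
6. ~q, w0
7. ~(q | ~q), w0
8. q, w0
Accessibility: w0Rw0
Branch closes: q and ~q both at w0.
Every branch of the negation's tableau closes; the branch above is one of them.

Valid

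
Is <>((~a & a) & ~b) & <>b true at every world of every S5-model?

Not valid

Tableau for the negation ~(<>((~a & a) & ~b) & <>b):
1. ~(<>((~a & a) & ~b) & <>b), w0
2. ~<>b, w0   [~&-rule on 1 (branches; this branch)]
3. ~b, w0   [~<>-rule on 2 via w0Rw0]
Accessibility: w0Rw0
The negation has an open branch (countermodel exists).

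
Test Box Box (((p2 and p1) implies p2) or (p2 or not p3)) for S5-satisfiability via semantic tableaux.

1. Box Box (((p2 and p1) implies p2) or (p2 or not p3)), 0
2. Box (((p2 and p1) implies p2) or (p2 or not p3)), 0
3. ((p2 and p1) implies p2) or (p2 or not p3), 0
4. p2 or not p3, 0
5. not p3, 0
Accessibility: 0R0

Satisfiable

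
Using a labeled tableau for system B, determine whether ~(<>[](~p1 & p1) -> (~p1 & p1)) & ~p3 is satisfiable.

1. ~(<>[](~p1 & p1) -> (~p1 & p1)) & ~p3, 0
2. ~(<>[](~p1 & p1) -> (~p1 & p1)), 0
3. ~p3, 0
4. <>[](~p1 & p1), 0
5. ~(~p1 & p1), 0
6. ~p1, 0
7. [](~p1 & p1), 1
8. ~p1 & p1, 0
9. p1, 0
Accessibility: 0R0, 0R1, 1R0, 1R1
Branch closes: p1 and ~p1 both at 0.
All branches of the tableau close; one closing branch shown above.

Unsatisfiable (every branch closes)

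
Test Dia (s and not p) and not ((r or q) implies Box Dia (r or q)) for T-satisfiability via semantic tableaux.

Satisfiable

1. Dia (s and not p) and not ((r or q) implies Box Dia (r or q)), 0
2. Dia (s and not p), 0
3. not ((r or q) implies Box Dia (r or q)), 0
4. r or q, 0
5. not Box Dia (r or q), 0
6. q, 0
7. s and not p, 1
8. s, 1
9. not p, 1
10. not Dia (r or q), 2
11. not (r or q), 2
12. not r, 2
13. not q, 2
Accessibility: 0R0, 0R1, 0R2, 1R1, 2R2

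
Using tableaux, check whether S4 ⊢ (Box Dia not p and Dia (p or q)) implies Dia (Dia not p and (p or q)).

Tableau for the negation not ((Box Dia not p and Dia (p or q)) implies Dia (Dia not p and (p or q))):
1. not ((Box Dia not p and Dia (p or q)) implies Dia (Dia not p and (p or q))), w0
2. Box Dia not p and Dia (p or q), w0
3. not Dia (Dia not p and (p or q)), w0
4. Box Dia not p, w0
5. Dia (p or q), w0
6. not (Dia not p and (p or q)), w0
7. Dia not p, w0
8. not (p or q), w0
9. not p, w0
10. not q, w0
11. p or q, w1
12. not (Dia not p and (p or q)), w1
13. Dia not p, w1
14. q, w1
15. not Dia not p, w1
16. p, w1
17. not p, w2
18. not (Dia not p and (p or q)), w2
19. Dia not p, w2
20. not (p or q), w2
21. not q, w2
22. not p, w3
23. not (Dia not p and (p or q)), w3
24. Dia not p, w3
25. p, w3
Accessibility: w0Rw0, w0Rw1, w0Rw2, w0Rw3, w1Rw1, w1Rw3, w2Rw2, w3Rw3
Branch closes: p and not p both at w3.
All branches of the negation close; one closing branch shown above.

Yes, valid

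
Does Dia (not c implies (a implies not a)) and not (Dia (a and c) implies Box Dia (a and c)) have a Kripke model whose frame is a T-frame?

Satisfiable

1. Dia (not c implies (a implies not a)) and not (Dia (a and c) implies Box Dia (a and c)), 0
2. Dia (not c implies (a implies not a)), 0
3. not (Dia (a and c) implies Box Dia (a and c)), 0
4. Dia (a and c), 0
5. not Box Dia (a and c), 0
6. not c implies (a implies not a), 1
7. a implies not a, 1
8. not a, 1
9. a and c, 2
10. a, 2
11. c, 2
12. not Dia (a and c), 3
13. not (a and c), 3
14. not c, 3
Accessibility: 0R0, 0R1, 0R2, 0R3, 1R1, 2R2, 3R3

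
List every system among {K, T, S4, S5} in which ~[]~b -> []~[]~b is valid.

S5

S4-tableau for the negation ~(~[]~b -> []~[]~b):
1. ~(~[]~b -> []~[]~b), 0
2. ~[]~b, 0
3. ~[]~[]~b, 0
4. b, 1
5. []~b, 2
6. ~b, 2
Accessibility: 0R0, 0R1, 0R2, 1R1, 2R2
Complete open branch: countermodel on an S4-frame, so not valid in S4, nor in K, T (the same frame is also a K-frame and a T-frame).
S5-tableau for the negation ~(~[]~b -> []~[]~b):
1. ~(~[]~b -> []~[]~b), 0
2. ~[]~b, 0
3. ~[]~[]~b, 0
4. b, 1
5. []~b, 2
6. ~b, 0
7. ~b, 1
Accessibility: 0R0, 0R1, 0R2, 1R0, 1R1, 1R2, 2R0, 2R1, 2R2
Branch closes: b and ~b both at 1.
Every branch closes (one shown): valid in S5.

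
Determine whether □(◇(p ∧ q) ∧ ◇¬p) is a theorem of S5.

Tableau for the negation ¬□(◇(p ∧ q) ∧ ◇¬p):
1. ¬□(◇(p ∧ q) ∧ ◇¬p), 0
2. ¬(◇(p ∧ q) ∧ ◇¬p), 1
3. ¬◇¬p, 1
4. p, 0
5. p, 1
Accessibility: 0R0, 0R1, 1R0, 1R1
The negation has an open branch (countermodel exists).

No, not valid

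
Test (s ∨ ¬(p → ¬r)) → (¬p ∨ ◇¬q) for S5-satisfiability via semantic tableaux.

1. (s ∨ ¬(p → ¬r)) → (¬p ∨ ◇¬q), w0
2. ¬p ∨ ◇¬q, w0
3. ◇¬q, w0
4. ¬q, w1
Accessibility: w0Rw0, w0Rw1, w1Rw0, w1Rw1

Satisfiable (open branch found)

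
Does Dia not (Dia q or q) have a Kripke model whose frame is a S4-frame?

Satisfiable (open branch found)

1. Dia not (Dia q or q), u
2. not (Dia q or q), v
3. not Dia q, v
4. not q, v
Accessibility: uRu, uRv, vRv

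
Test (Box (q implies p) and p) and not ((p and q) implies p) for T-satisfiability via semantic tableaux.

1. (Box (q implies p) and p) and not ((p and q) implies p), 0
2. Box (q implies p) and p, 0   [and-rule on 1]
3. not ((p and q) implies p), 0   [and-rule on 1]
4. Box (q implies p), 0   [and-rule on 2]
5. p, 0   [and-rule on 2]
6. p and q, 0   [neg-implies-rule on 3]
7. not p, 0   [neg-implies-rule on 3]
Accessibility: 0R0
Branch closes: p and not p both at 0.
All branches of the tableau close; one closing branch shown above.

No, unsatisfiable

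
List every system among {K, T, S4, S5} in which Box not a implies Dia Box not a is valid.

T, S4, S5

K-tableau for the negation not (Box not a implies Dia Box not a):
1. not (Box not a implies Dia Box not a), 0
2. Box not a, 0   [neg-implies-rule on 1]
3. not Dia Box not a, 0   [neg-implies-rule on 1]
Complete open branch: countermodel on a K-frame, so not valid in K.
T-tableau for the negation not (Box not a implies Dia Box not a):
1. not (Box not a implies Dia Box not a), 0
2. Box not a, 0   [neg-implies-rule on 1]
3. not Dia Box not a, 0   [neg-implies-rule on 1]
4. not a, 0   [Box-rule on 2 via 0R0]
5. not Box not a, 0   [neg-Dia-rule on 3 via 0R0]
6. a, 1   [neg-Box-rule on 5: fresh world 1, 0R1]
7. not a, 1   [Box-rule on 2 via 0R1]
Accessibility: 0R0, 0R1, 1R1
Branch closes: a and not a both at 1.
Every branch closes (one shown): valid in T, hence also in S4, S5 (every theorem of T is a theorem of S4 and S5).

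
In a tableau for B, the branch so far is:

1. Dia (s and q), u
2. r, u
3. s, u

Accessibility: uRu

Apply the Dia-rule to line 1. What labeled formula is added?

a fresh world v with uRv, and s and q at v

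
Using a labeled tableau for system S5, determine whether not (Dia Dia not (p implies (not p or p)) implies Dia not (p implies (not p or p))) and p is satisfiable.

No, unsatisfiable

1. not (Dia Dia not (p implies (not p or p)) implies Dia not (p implies (not p or p))) and p, 0
2. not (Dia Dia not (p implies (not p or p)) implies Dia not (p implies (not p or p))), 0
3. p, 0
4. Dia Dia not (p implies (not p or p)), 0
5. not Dia not (p implies (not p or p)), 0
6. p implies (not p or p), 0
7. not p or p, 0
8. Dia not (p implies (not p or p)), 1
9. p implies (not p or p), 1
10. not p or p, 1
11. p, 1
12. not (p implies (not p or p)), 2
13. p, 2
14. not (not p or p), 2
15. not p, 2
Accessibility: 0R0, 0R1, 0R2, 1R0, 1R1, 1R2, 2R0, 2R1, 2R2
Branch closes: p and not p both at 2.
Every branch closes; the branch above is one of them.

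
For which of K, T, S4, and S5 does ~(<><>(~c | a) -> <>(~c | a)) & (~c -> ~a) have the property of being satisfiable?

K, T

S4-tableau for the formula:
1. ~(<><>(~c | a) -> <>(~c | a)) & (~c -> ~a), 0
2. ~(<><>(~c | a) -> <>(~c | a)), 0
3. ~c -> ~a, 0
4. <><>(~c | a), 0
5. ~<>(~c | a), 0
6. ~(~c | a), 0
7. c, 0
8. ~a, 0
9. <>(~c | a), 1
10. ~(~c | a), 1
11. c, 1
12. ~a, 1
13. ~c | a, 2
14. ~(~c | a), 2
15. c, 2
16. ~a, 2
17. a, 2
Accessibility: 0R0, 0R1, 0R2, 1R1, 1R2, 2R2
Branch closes: a and ~a both at 2.
Every branch closes (one shown): unsatisfiable in S4, hence also in S5 (every S5-frame is an S4-frame).
T-tableau for the formula:
1. ~(<><>(~c | a) -> <>(~c | a)) & (~c -> ~a), 0
2. ~(<><>(~c | a) -> <>(~c | a)), 0
3. ~c -> ~a, 0
4. <><>(~c | a), 0
5. ~<>(~c | a), 0
6. ~(~c | a), 0
7. c, 0
8. ~a, 0
9. <>(~c | a), 1
10. ~(~c | a), 1
11. c, 1
12. ~a, 1
13. ~c | a, 2
14. a, 2
Accessibility: 0R0, 0R1, 1R1, 1R2, 2R2
Complete open branch: satisfiable in T, hence also in K (this T-model is also a K-model).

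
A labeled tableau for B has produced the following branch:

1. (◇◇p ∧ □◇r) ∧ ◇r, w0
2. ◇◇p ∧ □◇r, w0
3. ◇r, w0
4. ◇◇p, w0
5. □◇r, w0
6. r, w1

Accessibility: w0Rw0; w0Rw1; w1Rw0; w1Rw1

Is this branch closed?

No, open

There is no literal clash: for every atom and world, at most one sign appears.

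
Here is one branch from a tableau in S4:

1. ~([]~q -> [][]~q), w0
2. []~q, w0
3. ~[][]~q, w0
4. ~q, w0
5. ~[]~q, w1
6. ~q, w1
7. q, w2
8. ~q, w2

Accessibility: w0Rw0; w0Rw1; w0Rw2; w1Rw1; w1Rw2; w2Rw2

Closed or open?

Closed

Both q and ~q appear at w2.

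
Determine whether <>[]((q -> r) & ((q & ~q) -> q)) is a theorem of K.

Tableau for the negation ~<>[]((q -> r) & ((q & ~q) -> q)):
1. ~<>[]((q -> r) & ((q & ~q) -> q)), w0
The negation has an open branch (countermodel exists).

Not valid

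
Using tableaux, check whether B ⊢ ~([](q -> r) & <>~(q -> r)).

Tableau for the negation [](q -> r) & <>~(q -> r):
1. [](q -> r) & <>~(q -> r), 0
2. [](q -> r), 0
3. <>~(q -> r), 0
4. q -> r, 0
5. r, 0
6. ~(q -> r), 1
7. q, 1
8. ~r, 1
9. q -> r, 1
10. r, 1
Accessibility: 0R0, 0R1, 1R0, 1R1
Branch closes: r and ~r both at 1.
Every branch of the negation's tableau closes; the branch above is one of them.

Yes, valid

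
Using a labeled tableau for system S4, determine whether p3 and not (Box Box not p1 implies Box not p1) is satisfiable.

Unsatisfiable

1. p3 and not (Box Box not p1 implies Box not p1), w0
2. p3, w0
3. not (Box Box not p1 implies Box not p1), w0
4. Box Box not p1, w0
5. not Box not p1, w0
6. Box not p1, w0
7. not p1, w0
8. p1, w1
9. Box not p1, w1
10. not p1, w1
Accessibility: w0Rw0, w0Rw1, w1Rw1
Branch closes: p1 and not p1 both at w1.
All branches of the tableau close; one closing branch shown above.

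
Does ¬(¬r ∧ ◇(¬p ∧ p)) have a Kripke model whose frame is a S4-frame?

1. ¬(¬r ∧ ◇(¬p ∧ p)), 0
2. ¬◇(¬p ∧ p), 0
3. ¬(¬p ∧ p), 0
4. ¬p, 0
Accessibility: 0R0

Satisfiable (open branch found)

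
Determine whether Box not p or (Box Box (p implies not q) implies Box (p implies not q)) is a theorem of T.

Tableau for the negation not (Box not p or (Box Box (p implies not q) implies Box (p implies not q))):
1. not (Box not p or (Box Box (p implies not q) implies Box (p implies not q))), w0
2. not Box not p, w0
3. not (Box Box (p implies not q) implies Box (p implies not q)), w0
4. Box Box (p implies not q), w0
5. not Box (p implies not q), w0
6. Box (p implies not q), w0
7. p implies not q, w0
8. not q, w0
9. p, w1
10. Box (p implies not q), w1
11. p implies not q, w1
12. not q, w1
13. not (p implies not q), w2
14. p, w2
15. q, w2
16. Box (p implies not q), w2
17. p implies not q, w2
18. not q, w2
Accessibility: w0Rw0, w0Rw1, w0Rw2, w1Rw1, w2Rw2
Branch closes: q and not q both at w2.
Every branch of the negation's tableau closes; the branch above is one of them.

Yes, valid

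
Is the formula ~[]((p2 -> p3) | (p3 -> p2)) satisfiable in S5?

1. ~[]((p2 -> p3) | (p3 -> p2)), w0
2. ~((p2 -> p3) | (p3 -> p2)), w1   [~[]-rule on 1: fresh world w1, w0Rw1]
3. ~(p2 -> p3), w1   [~|-rule on 2]
4. ~(p3 -> p2), w1   [~|-rule on 2]
5. p2, w1   [~->-rule on 3]
6. ~p3, w1   [~->-rule on 3]
7. p3, w1   [~->-rule on 4]
8. ~p2, w1   [~->-rule on 4]
Accessibility: w0Rw0, w0Rw1, w1Rw0, w1Rw1
Branch closes: p3 and ~p3 both at w1.
Every branch closes; the branch above is one of them.

Unsatisfiable (every branch closes)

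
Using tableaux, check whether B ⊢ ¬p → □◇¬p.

Valid in B

Tableau for the negation ¬(¬p → □◇¬p):
1. ¬(¬p → □◇¬p), u
2. ¬p, u   [¬→-rule on 1]
3. ¬□◇¬p, u   [¬→-rule on 1]
4. ¬◇¬p, v   [¬□-rule on 3: fresh world v, uRv]
5. p, u   [¬◇-rule on 4 via vRu]
Accessibility: uRu, uRv, vRu, vRv
Branch closes: p and ¬p both at u.
All branches of the negation close; one closing branch shown above.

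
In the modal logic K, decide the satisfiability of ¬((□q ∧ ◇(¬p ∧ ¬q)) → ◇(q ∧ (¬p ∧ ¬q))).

1. ¬((□q ∧ ◇(¬p ∧ ¬q)) → ◇(q ∧ (¬p ∧ ¬q))), 0
2. □q ∧ ◇(¬p ∧ ¬q), 0
3. ¬◇(q ∧ (¬p ∧ ¬q)), 0
4. □q, 0
5. ◇(¬p ∧ ¬q), 0
6. ¬p ∧ ¬q, 1
7. ¬p, 1
8. ¬q, 1
9. ¬(q ∧ (¬p ∧ ¬q)), 1
10. q, 1
Accessibility: 0R1
Branch closes: q and ¬q both at 1.
(One branch shown.) All branches close.

No, unsatisfiable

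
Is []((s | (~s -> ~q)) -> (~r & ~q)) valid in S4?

Invalid (countermodel exists)

Tableau for the negation ~[]((s | (~s -> ~q)) -> (~r & ~q)):
1. ~[]((s | (~s -> ~q)) -> (~r & ~q)), w0
2. ~((s | (~s -> ~q)) -> (~r & ~q)), w1   [~[]-rule on 1: fresh world w1, w0Rw1]
3. s | (~s -> ~q), w1   [~->-rule on 2]
4. ~(~r & ~q), w1   [~->-rule on 2]
5. ~s -> ~q, w1   [|-rule on 3 (branches; this branch)]
6. q, w1   [~&-rule on 4 (branches; this branch)]
7. s, w1   [->-rule on 5 (branches; this branch)]
Accessibility: w0Rw0, w0Rw1, w1Rw1
The negation has an open branch (countermodel exists).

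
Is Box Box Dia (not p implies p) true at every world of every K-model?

Tableau for the negation not Box Box Dia (not p implies p):
1. not Box Box Dia (not p implies p), w0
2. not Box Dia (not p implies p), w1
3. not Dia (not p implies p), w2
Accessibility: w0Rw1, w1Rw2
The negation has an open branch (countermodel exists).

Not valid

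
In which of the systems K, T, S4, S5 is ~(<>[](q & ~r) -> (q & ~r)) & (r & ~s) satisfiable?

S4-tableau for the formula:
1. ~(<>[](q & ~r) -> (q & ~r)) & (r & ~s), w0
2. ~(<>[](q & ~r) -> (q & ~r)), w0
3. r & ~s, w0
4. <>[](q & ~r), w0
5. ~(q & ~r), w0
6. r, w0
7. ~s, w0
8. [](q & ~r), w1
9. q & ~r, w1
10. q, w1
11. ~r, w1
Accessibility: w0Rw0, w0Rw1, w1Rw1
Complete open branch: satisfiable in S4, hence also in K, T (this S4-model is also a K-model and a T-model).
S5-tableau for the formula:
1. ~(<>[](q & ~r) -> (q & ~r)) & (r & ~s), w0
2. ~(<>[](q & ~r) -> (q & ~r)), w0
3. r & ~s, w0
4. <>[](q & ~r), w0
5. ~(q & ~r), w0
6. r, w0
7. ~s, w0
8. [](q & ~r), w1
9. q & ~r, w0
10. q, w0
11. ~r, w0
Accessibility: w0Rw0, w0Rw1, w1Rw0, w1Rw1
Branch closes: r and ~r both at w0.
Every branch closes (one shown): unsatisfiable in S5.

K, T, S4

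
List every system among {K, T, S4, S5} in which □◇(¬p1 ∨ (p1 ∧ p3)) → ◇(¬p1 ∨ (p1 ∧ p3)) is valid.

K-tableau for the negation ¬(□◇(¬p1 ∨ (p1 ∧ p3)) → ◇(¬p1 ∨ (p1 ∧ p3))):
1. ¬(□◇(¬p1 ∨ (p1 ∧ p3)) → ◇(¬p1 ∨ (p1 ∧ p3))), u
2. □◇(¬p1 ∨ (p1 ∧ p3)), u   [¬→-rule on 1]
3. ¬◇(¬p1 ∨ (p1 ∧ p3)), u   [¬→-rule on 1]
Complete open branch: countermodel on a K-frame, so not valid in K.
T-tableau for the negation ¬(□◇(¬p1 ∨ (p1 ∧ p3)) → ◇(¬p1 ∨ (p1 ∧ p3))):
1. ¬(□◇(¬p1 ∨ (p1 ∧ p3)) → ◇(¬p1 ∨ (p1 ∧ p3))), u
2. □◇(¬p1 ∨ (p1 ∧ p3)), u   [¬→-rule on 1]
3. ¬◇(¬p1 ∨ (p1 ∧ p3)), u   [¬→-rule on 1]
4. ◇(¬p1 ∨ (p1 ∧ p3)), u   [□-rule on 2 via uRu]
5. ¬(¬p1 ∨ (p1 ∧ p3)), u   [¬◇-rule on 3 via uRu]
6. p1, u   [¬∨-rule on 5]
7. ¬(p1 ∧ p3), u   [¬∨-rule on 5]
8. ¬p3, u   [¬∧-rule on 7 (branches; this branch)]
9. ¬p1 ∨ (p1 ∧ p3), v   [◇-rule on 4: fresh world v, uRv]
10. ◇(¬p1 ∨ (p1 ∧ p3)), v   [□-rule on 2 via uRv]
11. ¬(¬p1 ∨ (p1 ∧ p3)), v   [¬◇-rule on 3 via uRv]
12. p1, v   [¬∨-rule on 11]
13. ¬(p1 ∧ p3), v   [¬∨-rule on 11]
14. p1 ∧ p3, v   [∨-rule on 9 (branches; this branch)]
15. p3, v   [∧-rule on 14]
16. ¬p3, v   [¬∧-rule on 13 (branches; this branch)]
Accessibility: uRu, uRv, vRv
Branch closes: p3 and ¬p3 both at v.
Every branch closes (one shown): valid in T, hence also in S4, S5 (every theorem of T is a theorem of S4 and S5).

T, S4, S5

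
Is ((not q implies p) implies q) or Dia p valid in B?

Tableau for the negation not (((not q implies p) implies q) or Dia p):
1. not (((not q implies p) implies q) or Dia p), u
2. not ((not q implies p) implies q), u
3. not Dia p, u
4. not q implies p, u
5. not q, u
6. not p, u
7. p, u
Accessibility: uRu
Branch closes: p and not p both at u.
All branches of the negation close; one closing branch shown above.

Valid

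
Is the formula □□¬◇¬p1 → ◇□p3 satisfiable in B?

Yes, satisfiable

1. □□¬◇¬p1 → ◇□p3, w0
2. ◇□p3, w0
3. □p3, w1
4. p3, w0
5. p3, w1
Accessibility: w0Rw0, w0Rw1, w1Rw0, w1Rw1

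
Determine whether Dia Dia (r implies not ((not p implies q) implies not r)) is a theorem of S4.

No, not valid

Tableau for the negation not Dia Dia (r implies not ((not p implies q) implies not r)):
1. not Dia Dia (r implies not ((not p implies q) implies not r)), w0
2. not Dia (r implies not ((not p implies q) implies not r)), w0
3. not (r implies not ((not p implies q) implies not r)), w0
4. r, w0
5. (not p implies q) implies not r, w0
6. not (not p implies q), w0
7. not p, w0
8. not q, w0
Accessibility: w0Rw0
The negation has an open branch (countermodel exists).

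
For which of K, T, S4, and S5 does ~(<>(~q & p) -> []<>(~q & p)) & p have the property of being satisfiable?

K, T, S4

S5-tableau for the formula:
1. ~(<>(~q & p) -> []<>(~q & p)) & p, u
2. ~(<>(~q & p) -> []<>(~q & p)), u
3. p, u
4. <>(~q & p), u
5. ~[]<>(~q & p), u
6. ~q & p, v
7. ~q, v
8. p, v
9. ~<>(~q & p), w
10. ~(~q & p), u
11. ~(~q & p), v
12. ~(~q & p), w
13. q, u
14. ~p, v
Accessibility: uRu, uRv, uRw, vRu, vRv, vRw, wRu, wRv, wRw
Branch closes: p and ~p both at v.
Every branch closes (one shown): unsatisfiable in S5.
S4-tableau for the formula:
1. ~(<>(~q & p) -> []<>(~q & p)) & p, u
2. ~(<>(~q & p) -> []<>(~q & p)), u
3. p, u
4. <>(~q & p), u
5. ~[]<>(~q & p), u
6. ~q & p, v
7. ~q, v
8. p, v
9. ~<>(~q & p), w
10. ~(~q & p), w
11. ~p, w
Accessibility: uRu, uRv, uRw, vRv, wRw
Complete open branch: satisfiable in S4, hence also in K, T (this S4-model is also a K-model and a T-model).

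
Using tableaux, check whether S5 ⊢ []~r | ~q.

No, not valid

Tableau for the negation ~([]~r | ~q):
1. ~([]~r | ~q), w0
2. ~[]~r, w0
3. q, w0
4. r, w1
Accessibility: w0Rw0, w0Rw1, w1Rw0, w1Rw1
The negation has an open branch (countermodel exists).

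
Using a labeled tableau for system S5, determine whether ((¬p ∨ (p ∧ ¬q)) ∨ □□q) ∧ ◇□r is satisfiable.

Satisfiable

1. ((¬p ∨ (p ∧ ¬q)) ∨ □□q) ∧ ◇□r, u
2. (¬p ∨ (p ∧ ¬q)) ∨ □□q, u   [∧-rule on 1]
3. ◇□r, u   [∧-rule on 1]
4. □□q, u   [∨-rule on 2 (branches; this branch)]
5. □q, u   [□-rule on 4 via uRu]
6. q, u   [□-rule on 5 via uRu]
7. □r, v   [◇-rule on 3: fresh world v, uRv]
8. □q, v   [□-rule on 4 via uRv]
9. q, v   [□-rule on 5 via uRv]
10. r, u   [□-rule on 7 via vRu]
11. r, v   [□-rule on 7 via vRv]
Accessibility: uRu, uRv, vRu, vRv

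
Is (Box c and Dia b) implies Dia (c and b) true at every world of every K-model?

Tableau for the negation not ((Box c and Dia b) implies Dia (c and b)):
1. not ((Box c and Dia b) implies Dia (c and b)), w0
2. Box c and Dia b, w0   [neg-implies-rule on 1]
3. not Dia (c and b), w0   [neg-implies-rule on 1]
4. Box c, w0   [and-rule on 2]
5. Dia b, w0   [and-rule on 2]
6. b, w1   [Dia-rule on 5: fresh world w1, w0Rw1]
7. not (c and b), w1   [neg-Dia-rule on 3 via w0Rw1]
8. c, w1   [Box-rule on 4 via w0Rw1]
9. not b, w1   [neg-and-rule on 7 (branches; this branch)]
Accessibility: w0Rw1
Branch closes: b and not b both at w1.
Every branch of the negation's tableau closes; the branch above is one of them.

Valid in K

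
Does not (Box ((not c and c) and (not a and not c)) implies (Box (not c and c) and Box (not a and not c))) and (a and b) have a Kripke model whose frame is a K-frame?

1. not (Box ((not c and c) and (not a and not c)) implies (Box (not c and c) and Box (not a and not c))) and (a and b), u
2. not (Box ((not c and c) and (not a and not c)) implies (Box (not c and c) and Box (not a and not c))), u   [and-rule on 1]
3. a and b, u   [and-rule on 1]
4. Box ((not c and c) and (not a and not c)), u   [neg-implies-rule on 2]
5. not (Box (not c and c) and Box (not a and not c)), u   [neg-implies-rule on 2]
6. a, u   [and-rule on 3]
7. b, u   [and-rule on 3]
8. not Box (not a and not c), u   [neg-and-rule on 5 (branches; this branch)]
9. not (not a and not c), v   [neg-Box-rule on 8: fresh world v, uRv]
10. (not c and c) and (not a and not c), v   [Box-rule on 4 via uRv]
11. not c and c, v   [and-rule on 10]
12. not a and not c, v   [and-rule on 10]
13. not c, v   [and-rule on 11]
14. c, v   [and-rule on 11]
Accessibility: uRv
Branch closes: c and not c both at v.
Every branch closes; the branch above is one of them.

Unsatisfiable (every branch closes)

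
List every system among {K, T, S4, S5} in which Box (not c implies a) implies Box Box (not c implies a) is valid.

S4, S5

S4-tableau for the negation not (Box (not c implies a) implies Box Box (not c implies a)):
1. not (Box (not c implies a) implies Box Box (not c implies a)), 0
2. Box (not c implies a), 0   [neg-implies-rule on 1]
3. not Box Box (not c implies a), 0   [neg-implies-rule on 1]
4. not c implies a, 0   [Box-rule on 2 via 0R0]
5. a, 0   [implies-rule on 4 (branches; this branch)]
6. not Box (not c implies a), 1   [neg-Box-rule on 3: fresh world 1, 0R1]
7. not c implies a, 1   [Box-rule on 2 via 0R1]
8. a, 1   [implies-rule on 7 (branches; this branch)]
9. not (not c implies a), 2   [neg-Box-rule on 6: fresh world 2, 1R2]
10. not c, 2   [neg-implies-rule on 9]
11. not a, 2   [neg-implies-rule on 9]
12. not c implies a, 2   [Box-rule on 2 via 0R2]
13. a, 2   [implies-rule on 12 (branches; this branch)]
Accessibility: 0R0, 0R1, 0R2, 1R1, 1R2, 2R2
Branch closes: a and not a both at 2.
Every branch closes (one shown): valid in S4, hence also in S5 (every theorem of S4 is a theorem of S5).
T-tableau for the negation not (Box (not c implies a) implies Box Box (not c implies a)):
1. not (Box (not c implies a) implies Box Box (not c implies a)), 0
2. Box (not c implies a), 0   [neg-implies-rule on 1]
3. not Box Box (not c implies a), 0   [neg-implies-rule on 1]
4. not c implies a, 0   [Box-rule on 2 via 0R0]
5. a, 0   [implies-rule on 4 (branches; this branch)]
6. not Box (not c implies a), 1   [neg-Box-rule on 3: fresh world 1, 0R1]
7. not c implies a, 1   [Box-rule on 2 via 0R1]
8. a, 1   [implies-rule on 7 (branches; this branch)]
9. not (not c implies a), 2   [neg-Box-rule on 6: fresh world 2, 1R2]
10. not c, 2   [neg-implies-rule on 9]
11. not a, 2   [neg-implies-rule on 9]
Accessibility: 0R0, 0R1, 1R1, 1R2, 2R2
Complete open branch: countermodel on a T-frame, so not valid in T, nor in K (the same frame is also a K-frame).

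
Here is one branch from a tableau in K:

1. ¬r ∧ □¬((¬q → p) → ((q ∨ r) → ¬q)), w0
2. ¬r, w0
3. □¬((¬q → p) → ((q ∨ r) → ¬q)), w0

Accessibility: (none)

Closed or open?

There is no literal clash: for every atom and world, at most one sign appears.

Not closed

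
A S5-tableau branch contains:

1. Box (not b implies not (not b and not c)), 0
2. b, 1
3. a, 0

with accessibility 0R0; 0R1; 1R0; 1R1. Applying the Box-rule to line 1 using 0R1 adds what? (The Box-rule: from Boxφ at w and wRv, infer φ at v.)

not b implies not (not b and not c), 1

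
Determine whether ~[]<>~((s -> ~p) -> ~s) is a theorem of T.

Tableau for the negation []<>~((s -> ~p) -> ~s):
1. []<>~((s -> ~p) -> ~s), 0
2. <>~((s -> ~p) -> ~s), 0
3. ~((s -> ~p) -> ~s), 1
4. s -> ~p, 1
5. s, 1
6. <>~((s -> ~p) -> ~s), 1
7. ~p, 1
8. ~((s -> ~p) -> ~s), 2
9. s -> ~p, 2
10. s, 2
11. ~p, 2
Accessibility: 0R0, 0R1, 1R1, 1R2, 2R2
The negation has an open branch (countermodel exists).

Invalid (countermodel exists)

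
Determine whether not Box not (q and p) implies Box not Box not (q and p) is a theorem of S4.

Invalid (countermodel exists)

Tableau for the negation not (not Box not (q and p) implies Box not Box not (q and p)):
1. not (not Box not (q and p) implies Box not Box not (q and p)), u
2. not Box not (q and p), u   [neg-implies-rule on 1]
3. not Box not Box not (q and p), u   [neg-implies-rule on 1]
4. q and p, v   [neg-Box-rule on 2: fresh world v, uRv]
5. q, v   [and-rule on 4]
6. p, v   [and-rule on 4]
7. Box not (q and p), w   [neg-Box-rule on 3: fresh world w, uRw]
8. not (q and p), w   [Box-rule on 7 via wRw]
9. not p, w   [neg-and-rule on 8 (branches; this branch)]
Accessibility: uRu, uRv, uRw, vRv, wRw
The negation has an open branch (countermodel exists).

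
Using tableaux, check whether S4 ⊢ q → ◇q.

Valid

Tableau for the negation ¬(q → ◇q):
1. ¬(q → ◇q), w0
2. q, w0
3. ¬◇q, w0
4. ¬q, w0
Accessibility: w0Rw0
Branch closes: q and ¬q both at w0.
All branches of the negation close; one closing branch shown above.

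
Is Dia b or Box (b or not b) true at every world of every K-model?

Tableau for the negation not (Dia b or Box (b or not b)):
1. not (Dia b or Box (b or not b)), 0
2. not Dia b, 0
3. not Box (b or not b), 0
4. not (b or not b), 1
5. not b, 1
6. b, 1
Accessibility: 0R1
Branch closes: b and not b both at 1.
All branches of the negation close; one closing branch shown above.

Yes, valid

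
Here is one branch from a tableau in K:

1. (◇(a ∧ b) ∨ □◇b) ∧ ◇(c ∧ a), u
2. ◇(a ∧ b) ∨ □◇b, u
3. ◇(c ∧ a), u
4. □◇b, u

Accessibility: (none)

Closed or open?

No world carries both an atom and its negation.

Open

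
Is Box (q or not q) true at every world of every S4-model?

Valid

Tableau for the negation not Box (q or not q):
1. not Box (q or not q), 0
2. not (q or not q), 1
3. not q, 1
4. q, 1
Accessibility: 0R0, 0R1, 1R1
Branch closes: q and not q both at 1.
Every branch of the negation's tableau closes; the branch above is one of them.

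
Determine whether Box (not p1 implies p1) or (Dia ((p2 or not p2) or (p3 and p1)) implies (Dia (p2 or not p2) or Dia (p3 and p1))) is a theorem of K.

Valid

Tableau for the negation not (Box (not p1 implies p1) or (Dia ((p2 or not p2) or (p3 and p1)) implies (Dia (p2 or not p2) or Dia (p3 and p1)))):
1. not (Box (not p1 implies p1) or (Dia ((p2 or not p2) or (p3 and p1)) implies (Dia (p2 or not p2) or Dia (p3 and p1)))), w0
2. not Box (not p1 implies p1), w0
3. not (Dia ((p2 or not p2) or (p3 and p1)) implies (Dia (p2 or not p2) or Dia (p3 and p1))), w0
4. Dia ((p2 or not p2) or (p3 and p1)), w0
5. not (Dia (p2 or not p2) or Dia (p3 and p1)), w0
6. not Dia (p2 or not p2), w0
7. not Dia (p3 and p1), w0
8. not (not p1 implies p1), w1
9. not p1, w1
10. not (p2 or not p2), w1
11. not p2, w1
12. p2, w1
Accessibility: w0Rw1
Branch closes: p2 and not p2 both at w1.
All branches of the negation close; one closing branch shown above.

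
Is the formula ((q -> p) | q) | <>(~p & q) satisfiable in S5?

Yes, satisfiable

1. ((q -> p) | q) | <>(~p & q), w0
2. <>(~p & q), w0   [|-rule on 1 (branches; this branch)]
3. ~p & q, w1   [<>-rule on 2: fresh world w1, w0Rw1]
4. ~p, w1   [&-rule on 3]
5. q, w1   [&-rule on 3]
Accessibility: w0Rw0, w0Rw1, w1Rw0, w1Rw1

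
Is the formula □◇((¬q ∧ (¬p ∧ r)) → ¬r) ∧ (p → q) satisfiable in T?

Satisfiable (open branch found)

1. □◇((¬q ∧ (¬p ∧ r)) → ¬r) ∧ (p → q), 0
2. □◇((¬q ∧ (¬p ∧ r)) → ¬r), 0   [∧-rule on 1]
3. p → q, 0   [∧-rule on 1]
4. ◇((¬q ∧ (¬p ∧ r)) → ¬r), 0   [□-rule on 2 via 0R0]
5. q, 0   [→-rule on 3 (branches; this branch)]
6. (¬q ∧ (¬p ∧ r)) → ¬r, 1   [◇-rule on 4: fresh world 1, 0R1]
7. ◇((¬q ∧ (¬p ∧ r)) → ¬r), 1   [□-rule on 2 via 0R1]
8. ¬r, 1   [→-rule on 6 (branches; this branch)]
9. (¬q ∧ (¬p ∧ r)) → ¬r, 2   [◇-rule on 7: fresh world 2, 1R2]
10. ¬r, 2   [→-rule on 9 (branches; this branch)]
Accessibility: 0R0, 0R1, 1R1, 1R2, 2R2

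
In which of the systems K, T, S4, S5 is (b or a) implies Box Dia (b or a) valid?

S5

S5-tableau for the negation not ((b or a) implies Box Dia (b or a)):
1. not ((b or a) implies Box Dia (b or a)), 0
2. b or a, 0
3. not Box Dia (b or a), 0
4. a, 0
5. not Dia (b or a), 1
6. not (b or a), 0
7. not b, 0
8. not a, 0
Accessibility: 0R0, 0R1, 1R0, 1R1
Branch closes: a and not a both at 0.
Every branch closes (one shown): valid in S5.
S4-tableau for the negation not ((b or a) implies Box Dia (b or a)):
1. not ((b or a) implies Box Dia (b or a)), 0
2. b or a, 0
3. not Box Dia (b or a), 0
4. a, 0
5. not Dia (b or a), 1
6. not (b or a), 1
7. not b, 1
8. not a, 1
Accessibility: 0R0, 0R1, 1R1
Complete open branch: countermodel on an S4-frame, so not valid in S4, nor in K, T (the same frame is also a K-frame and a T-frame).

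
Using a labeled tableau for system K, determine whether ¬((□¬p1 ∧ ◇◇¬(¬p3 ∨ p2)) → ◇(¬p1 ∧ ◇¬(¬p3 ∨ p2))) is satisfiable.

Unsatisfiable (every branch closes)

1. ¬((□¬p1 ∧ ◇◇¬(¬p3 ∨ p2)) → ◇(¬p1 ∧ ◇¬(¬p3 ∨ p2))), u
2. □¬p1 ∧ ◇◇¬(¬p3 ∨ p2), u   [¬→-rule on 1]
3. ¬◇(¬p1 ∧ ◇¬(¬p3 ∨ p2)), u   [¬→-rule on 1]
4. □¬p1, u   [∧-rule on 2]
5. ◇◇¬(¬p3 ∨ p2), u   [∧-rule on 2]
6. ◇¬(¬p3 ∨ p2), v   [◇-rule on 5: fresh world v, uRv]
7. ¬(¬p1 ∧ ◇¬(¬p3 ∨ p2)), v   [¬◇-rule on 3 via uRv]
8. ¬p1, v   [□-rule on 4 via uRv]
9. ¬◇¬(¬p3 ∨ p2), v   [¬∧-rule on 7 (branches; this branch)]
10. ¬(¬p3 ∨ p2), w   [◇-rule on 6: fresh world w, vRw]
11. p3, w   [¬∨-rule on 10]
12. ¬p2, w   [¬∨-rule on 10]
13. ¬p3 ∨ p2, w   [¬◇-rule on 9 via vRw]
14. p2, w   [∨-rule on 13 (branches; this branch)]
Accessibility: uRv, vRw
Branch closes: p2 and ¬p2 both at w.
All branches of the tableau close; one closing branch shown above.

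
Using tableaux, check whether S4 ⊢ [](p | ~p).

Tableau for the negation ~[](p | ~p):
1. ~[](p | ~p), 0
2. ~(p | ~p), 1
3. ~p, 1
4. p, 1
Accessibility: 0R0, 0R1, 1R1
Branch closes: p and ~p both at 1.
All branches of the negation close; one closing branch shown above.

Yes, valid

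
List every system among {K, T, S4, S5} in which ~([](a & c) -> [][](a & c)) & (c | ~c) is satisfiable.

K, T

T-tableau for the formula:
1. ~([](a & c) -> [][](a & c)) & (c | ~c), 0
2. ~([](a & c) -> [][](a & c)), 0
3. c | ~c, 0
4. [](a & c), 0
5. ~[][](a & c), 0
6. a & c, 0
7. a, 0
8. c, 0
9. ~[](a & c), 1
10. a & c, 1
11. a, 1
12. c, 1
13. ~(a & c), 2
14. ~c, 2
Accessibility: 0R0, 0R1, 1R1, 1R2, 2R2
Complete open branch: satisfiable in T, hence also in K (this T-model is also a K-model).
S4-tableau for the formula:
1. ~([](a & c) -> [][](a & c)) & (c | ~c), 0
2. ~([](a & c) -> [][](a & c)), 0
3. c | ~c, 0
4. [](a & c), 0
5. ~[][](a & c), 0
6. a & c, 0
7. a, 0
8. c, 0
9. ~[](a & c), 1
10. a & c, 1
11. a, 1
12. c, 1
13. ~(a & c), 2
14. a & c, 2
15. a, 2
16. c, 2
17. ~c, 2
Accessibility: 0R0, 0R1, 0R2, 1R1, 1R2, 2R2
Branch closes: c and ~c both at 2.
Every branch closes (one shown): unsatisfiable in S4, hence also in S5 (every S5-frame is an S4-frame).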